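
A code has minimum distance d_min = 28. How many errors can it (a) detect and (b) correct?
(a) Detection requires d_min ≥ e+1, so e ≤ d_min − 1 = 27.
(b) Correction requires d_min ≥ 2t+1, so t ≤ ⌊(d_min − 1)/2⌋ = ⌊27/2⌋ = 13.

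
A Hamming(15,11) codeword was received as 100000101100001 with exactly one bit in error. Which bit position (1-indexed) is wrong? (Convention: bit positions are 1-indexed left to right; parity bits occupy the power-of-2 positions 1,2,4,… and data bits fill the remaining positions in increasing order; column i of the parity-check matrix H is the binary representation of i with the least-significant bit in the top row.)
Syndrome s = H · r^T (mod 2), r = 100000101100001:
  s[0] = (101010101010101)·(100000101100001) mod 2 = 1+0+0+0+0+0+1+0+1+0+0+0+0+0+1 mod 2 = 0
  s[1] = (011001100110011)·(100000101100001) mod 2 = 0+0+0+0+0+0+1+0+0+1+0+0+0+0+1 mod 2 = 1
  s[2] = (000111100001111)·(100000101100001) mod 2 = 0+0+0+0+0+0+1+0+0+0+0+0+0+0+1 mod 2 = 0
  s[3] = (000000011111111)·(100000101100001) mod 2 = 0+0+0+0+0+0+0+0+1+1+0+0+0+0+1 mod 2 = 1
Syndrome = 0101
Column i of H is the binary representation of i, so the syndrome is the binary index of the flipped bit.
Read s = 0101 with s[0] as LSB: 0·2^0 + 1·2^1 + 0·2^2 + 1·2^3 = 10.
Error is at bit position 10.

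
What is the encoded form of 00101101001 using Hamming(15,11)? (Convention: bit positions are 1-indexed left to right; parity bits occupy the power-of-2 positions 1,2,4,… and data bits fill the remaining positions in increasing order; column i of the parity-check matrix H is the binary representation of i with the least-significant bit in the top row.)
Codeword c = d · G (mod 2), d = 00101101001:
  c[0] = d·G[:,0] = (00101101001)·(11011010101) mod 2 = 0+0+0+0+1+0+0+0+0+0+1 mod 2 = 0
  c[1] = d·G[:,1] = (00101101001)·(10110110011) mod 2 = 0+0+1+0+0+1+0+0+0+0+1 mod 2 = 1
  c[2] = d·G[:,2] = (00101101001)·(10000000000) mod 2 = 0+0+0+0+0+0+0+0+0+0+0 mod 2 = 0
  c[3] = d·G[:,3] = (00101101001)·(01110001111) mod 2 = 0+0+1+0+0+0+0+1+0+0+1 mod 2 = 1
  c[4] = d·G[:,4] = (00101101001)·(01000000000) mod 2 = 0+0+0+0+0+0+0+0+0+0+0 mod 2 = 0
  c[5] = d·G[:,5] = (00101101001)·(00100000000) mod 2 = 0+0+1+0+0+0+0+0+0+0+0 mod 2 = 1
  c[6] = d·G[:,6] = (00101101001)·(00010000000) mod 2 = 0+0+0+0+0+0+0+0+0+0+0 mod 2 = 0
  c[7] = d·G[:,7] = (00101101001)·(00001111111) mod 2 = 0+0+0+0+1+1+0+1+0+0+1 mod 2 = 0
  c[8] = d·G[:,8] = (00101101001)·(00001000000) mod 2 = 0+0+0+0+1+0+0+0+0+0+0 mod 2 = 1
  c[9] = d·G[:,9] = (00101101001)·(00000100000) mod 2 = 0+0+0+0+0+1+0+0+0+0+0 mod 2 = 1
  c[10] = d·G[:,10] = (00101101001)·(00000010000) mod 2 = 0+0+0+0+0+0+0+0+0+0+0 mod 2 = 0
  c[11] = d·G[:,11] = (00101101001)·(00000001000) mod 2 = 0+0+0+0+0+0+0+1+0+0+0 mod 2 = 1
  c[12] = d·G[:,12] = (00101101001)·(00000000100) mod 2 = 0+0+0+0+0+0+0+0+0+0+0 mod 2 = 0
  c[13] = d·G[:,13] = (00101101001)·(00000000010) mod 2 = 0+0+0+0+0+0+0+0+0+0+0 mod 2 = 0
  c[14] = d·G[:,14] = (00101101001)·(00000000001) mod 2 = 0+0+0+0+0+0+0+0+0+0+1 mod 2 = 1
Codeword = 010101001101001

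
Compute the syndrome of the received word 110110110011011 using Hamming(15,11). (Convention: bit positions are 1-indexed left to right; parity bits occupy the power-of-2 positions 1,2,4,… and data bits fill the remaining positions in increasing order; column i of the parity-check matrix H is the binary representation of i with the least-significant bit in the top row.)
Syndrome s = H · r^T (mod 2), r = 110110110011011:
  s[0] = (101010101010101)·(110110110011011) mod 2 = 1+0+0+0+1+0+1+0+0+0+1+0+0+0+1 mod 2 = 1
  s[1] = (011001100110011)·(110110110011011) mod 2 = 0+1+0+0+0+0+1+0+0+0+1+0+0+1+1 mod 2 = 1
  s[2] = (000111100001111)·(110110110011011) mod 2 = 0+0+0+1+1+0+1+0+0+0+0+1+0+1+1 mod 2 = 0
  s[3] = (000000011111111)·(110110110011011) mod 2 = 0+0+0+0+0+0+0+1+0+0+1+1+0+1+1 mod 2 = 1
Syndrome = 1101
Non-zero syndrome: error at position 11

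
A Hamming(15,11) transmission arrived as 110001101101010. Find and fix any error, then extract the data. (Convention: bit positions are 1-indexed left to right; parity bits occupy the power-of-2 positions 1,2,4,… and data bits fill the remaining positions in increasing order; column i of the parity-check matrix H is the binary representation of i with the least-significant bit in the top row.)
Syndrome s = H · r^T (mod 2), r = 110001101101010:
  s[0] = (101010101010101)·(110001101101010) mod 2 = 1+0+0+0+0+0+1+0+1+0+0+0+0+0+0 mod 2 = 1
  s[1] = (011001100110011)·(110001101101010) mod 2 = 0+1+0+0+0+1+1+0+0+1+0+0+0+1+0 mod 2 = 1
  s[2] = (000111100001111)·(110001101101010) mod 2 = 0+0+0+0+0+1+1+0+0+0+0+1+0+1+0 mod 2 = 0
  s[3] = (000000011111111)·(110001101101010) mod 2 = 0+0+0+0+0+0+0+0+1+1+0+1+0+1+0 mod 2 = 0
Syndrome = 1100
Column 3 of H equals this syndrome → error at bit 3 (1-indexed).
Flip bit 3: 110001101101010 → 111001101101010
Extract data bits at positions {3,5,6,7,9,10,11,12,13,14,15}: 10111101010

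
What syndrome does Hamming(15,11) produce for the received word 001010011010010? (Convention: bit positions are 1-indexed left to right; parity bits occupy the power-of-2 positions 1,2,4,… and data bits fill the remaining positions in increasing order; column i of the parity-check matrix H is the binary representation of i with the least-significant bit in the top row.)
Syndrome s = H · r^T (mod 2), r = 001010011010010:
  s[0] = (101010101010101)·(001010011010010) mod 2 = 0+0+1+0+1+0+0+0+1+0+1+0+0+0+0 mod 2 = 0
  s[1] = (011001100110011)·(001010011010010) mod 2 = 0+0+1+0+0+0+0+0+0+0+1+0+0+1+0 mod 2 = 1
  s[2] = (000111100001111)·(001010011010010) mod 2 = 0+0+0+0+1+0+0+0+0+0+0+0+0+1+0 mod 2 = 0
  s[3] = (000000011111111)·(001010011010010) mod 2 = 0+0+0+0+0+0+0+1+1+0+1+0+0+1+0 mod 2 = 0
Syndrome = 0100
Non-zero syndrome: error at position 2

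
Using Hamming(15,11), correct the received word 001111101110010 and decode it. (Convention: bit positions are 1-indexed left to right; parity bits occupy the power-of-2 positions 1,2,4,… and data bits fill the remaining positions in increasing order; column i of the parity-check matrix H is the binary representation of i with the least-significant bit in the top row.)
Syndrome s = H · r^T (mod 2), r = 001111101110010:
  s[0] = (101010101010101)·(001111101110010) mod 2 = 0+0+1+0+1+0+1+0+1+0+1+0+0+0+0 mod 2 = 1
  s[1] = (011001100110011)·(001111101110010) mod 2 = 0+0+1+0+0+1+1+0+0+1+1+0+0+1+0 mod 2 = 0
  s[2] = (000111100001111)·(001111101110010) mod 2 = 0+0+0+1+1+1+1+0+0+0+0+0+0+1+0 mod 2 = 1
  s[3] = (000000011111111)·(001111101110010) mod 2 = 0+0+0+0+0+0+0+0+1+1+1+0+0+1+0 mod 2 = 0
Syndrome = 1010
Column 5 of H equals this syndrome → error at bit 5 (1-indexed).
Flip bit 5: 001111101110010 → 001101101110010
Extract data bits at positions {3,5,6,7,9,10,11,12,13,14,15}: 10111110010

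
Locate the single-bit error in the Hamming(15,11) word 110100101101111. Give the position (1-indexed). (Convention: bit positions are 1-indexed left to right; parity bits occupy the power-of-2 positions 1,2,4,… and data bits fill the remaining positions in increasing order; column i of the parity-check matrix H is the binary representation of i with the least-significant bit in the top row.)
Syndrome s = H · r^T (mod 2), r = 110100101101111:
  s[0] = (101010101010101)·(110100101101111) mod 2 = 1+0+0+0+0+0+1+0+1+0+0+0+1+0+1 mod 2 = 1
  s[1] = (011001100110011)·(110100101101111) mod 2 = 0+1+0+0+0+0+1+0+0+1+0+0+0+1+1 mod 2 = 1
  s[2] = (000111100001111)·(110100101101111) mod 2 = 0+0+0+1+0+0+1+0+0+0+0+1+1+1+1 mod 2 = 0
  s[3] = (000000011111111)·(110100101101111) mod 2 = 0+0+0+0+0+0+0+0+1+1+0+1+1+1+1 mod 2 = 0
Syndrome = 1100
Column i of H is the binary representation of i, so the syndrome is the binary index of the flipped bit.
Read s = 1100 with s[0] as LSB: 1·2^0 + 1·2^1 + 0·2^2 + 0·2^3 = 3.
Error is at bit position 3.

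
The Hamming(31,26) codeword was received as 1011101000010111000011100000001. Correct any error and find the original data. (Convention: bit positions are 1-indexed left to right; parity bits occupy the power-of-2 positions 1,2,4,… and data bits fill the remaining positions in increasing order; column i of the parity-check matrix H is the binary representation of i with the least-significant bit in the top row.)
Syndrome s = H · r^T (mod 2), r = 1011101000010111000011100000001:
  s[0] = (1010101010101010101010101010101)·(1011101000010111000011100000001) mod 2 = 1+0+1+0+1+0+1+0+0+0+0+0+0+0+1+0+0+0+0+0+1+0+1+0+0+0+0+0+0+0+1 mod 2 = 0
  s[1] = (0110011001100110011001100110011)·(1011101000010111000011100000001) mod 2 = 0+0+1+0+0+0+1+0+0+0+0+0+0+1+1+0+0+0+0+0+0+1+1+0+0+0+0+0+0+0+1 mod 2 = 1
  s[2] = (0001111000011110000111100001111)·(1011101000010111000011100000001) mod 2 = 0+0+0+1+1+0+1+0+0+0+0+1+0+1+1+0+0+0+0+0+1+1+1+0+0+0+0+0+0+0+1 mod 2 = 0
  s[3] = (0000000111111110000000011111111)·(1011101000010111000011100000001) mod 2 = 0+0+0+0+0+0+0+0+0+0+0+1+0+1+1+0+0+0+0+0+0+0+0+0+0+0+0+0+0+0+1 mod 2 = 0
  s[4] = (0000000000000001111111111111111)·(1011101000010111000011100000001) mod 2 = 0+0+0+0+0+0+0+0+0+0+0+0+0+0+0+1+0+0+0+0+1+1+1+0+0+0+0+0+0+0+1 mod 2 = 1
Syndrome = 01001
Column 18 of H equals this syndrome → error at bit 18 (1-indexed).
Flip bit 18: 1011101000010111000011100000001 → 1011101000010111010011100000001
Extract data bits at positions {3,5,6,7,9,10,11,12,13,14,15,17,18,19,20,21,22,23,24,25,26,27,28,29,30,31}: 11010001011010011100000001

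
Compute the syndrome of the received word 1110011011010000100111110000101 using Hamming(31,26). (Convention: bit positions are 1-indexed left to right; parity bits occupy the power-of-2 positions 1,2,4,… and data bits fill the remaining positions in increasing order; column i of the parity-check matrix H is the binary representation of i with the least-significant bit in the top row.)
Syndrome s = H · r^T (mod 2), r = 1110011011010000100111110000101:
  s[0] = (1010101010101010101010101010101)·(1110011011010000100111110000101) mod 2 = 1+0+1+0+0+0+1+0+1+0+0+0+0+0+0+0+1+0+0+0+1+0+1+0+0+0+0+0+1+0+1 mod 2 = 1
  s[1] = (0110011001100110011001100110011)·(1110011011010000100111110000101) mod 2 = 0+1+1+0+0+1+1+0+0+1+0+0+0+0+0+0+0+0+0+0+0+1+1+0+0+0+0+0+0+0+1 mod 2 = 0
  s[2] = (0001111000011110000111100001111)·(1110011011010000100111110000101) mod 2 = 0+0+0+0+0+1+1+0+0+0+0+1+0+0+0+0+0+0+0+1+1+1+1+0+0+0+0+0+1+0+1 mod 2 = 1
  s[3] = (0000000111111110000000011111111)·(1110011011010000100111110000101) mod 2 = 0+0+0+0+0+0+0+0+1+1+0+1+0+0+0+0+0+0+0+0+0+0+0+1+0+0+0+0+1+0+1 mod 2 = 0
  s[4] = (0000000000000001111111111111111)·(1110011011010000100111110000101) mod 2 = 0+0+0+0+0+0+0+0+0+0+0+0+0+0+0+0+1+0+0+1+1+1+1+1+0+0+0+0+1+0+1 mod 2 = 0
Syndrome = 10100
Non-zero syndrome: error at position 5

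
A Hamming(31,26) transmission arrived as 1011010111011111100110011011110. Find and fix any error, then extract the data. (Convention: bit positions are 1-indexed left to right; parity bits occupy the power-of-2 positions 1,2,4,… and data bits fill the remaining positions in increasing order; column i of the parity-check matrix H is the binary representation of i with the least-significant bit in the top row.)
Syndrome s = H · r^T (mod 2), r = 1011010111011111100110011011110:
  s[0] = (1010101010101010101010101010101)·(1011010111011111100110011011110) mod 2 = 1+0+1+0+0+0+0+0+1+0+0+0+1+0+1+0+1+0+0+0+1+0+0+0+1+0+1+0+1+0+0 mod 2 = 0
  s[1] = (0110011001100110011001100110011)·(1011010111011111100110011011110) mod 2 = 0+0+1+0+0+1+0+0+0+1+0+0+0+1+1+0+0+0+0+0+0+0+0+0+0+0+1+0+0+1+0 mod 2 = 1
  s[2] = (0001111000011110000111100001111)·(1011010111011111100110011011110) mod 2 = 0+0+0+1+0+1+0+0+0+0+0+1+1+1+1+0+0+0+0+1+1+0+0+0+0+0+0+1+1+1+0 mod 2 = 1
  s[3] = (0000000111111110000000011111111)·(1011010111011111100110011011110) mod 2 = 0+0+0+0+0+0+0+1+1+1+0+1+1+1+1+0+0+0+0+0+0+0+0+1+1+0+1+1+1+1+0 mod 2 = 1
  s[4] = (0000000000000001111111111111111)·(1011010111011111100110011011110) mod 2 = 0+0+0+0+0+0+0+0+0+0+0+0+0+0+0+1+1+0+0+1+1+0+0+1+1+0+1+1+1+1+0 mod 2 = 0
Syndrome = 01110
Column 14 of H equals this syndrome → error at bit 14 (1-indexed).
Flip bit 14: 1011010111011111100110011011110 → 1011010111011011100110011011110
Extract data bits at positions {3,5,6,7,9,10,11,12,13,14,15,17,18,19,20,21,22,23,24,25,26,27,28,29,30,31}: 10101101101100110011011110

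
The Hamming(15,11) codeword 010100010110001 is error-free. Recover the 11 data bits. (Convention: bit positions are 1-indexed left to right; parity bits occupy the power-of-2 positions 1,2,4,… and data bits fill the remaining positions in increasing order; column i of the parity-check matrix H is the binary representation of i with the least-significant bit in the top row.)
Parity bits occupy power-of-2 positions; data bits are at positions {3,5,6,7,9,10,11,12,13,14,15} (1-indexed).
Extract: c[3]=0 c[5]=0 c[6]=0 c[7]=0 c[9]=0 c[10]=1 c[11]=1 c[12]=0 c[13]=0 c[14]=0 c[15]=1
Data = 00000110001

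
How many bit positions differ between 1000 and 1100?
XOR = 0100, count of 1s = 1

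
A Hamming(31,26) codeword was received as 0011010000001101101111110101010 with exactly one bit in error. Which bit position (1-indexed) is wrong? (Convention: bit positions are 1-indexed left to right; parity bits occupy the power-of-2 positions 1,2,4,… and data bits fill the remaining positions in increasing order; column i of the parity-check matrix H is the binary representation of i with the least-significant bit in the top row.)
Syndrome s = H · r^T (mod 2), r = 0011010000001101101111110101010:
  s[0] = (1010101010101010101010101010101)·(0011010000001101101111110101010) mod 2 = 0+0+1+0+0+0+0+0+0+0+0+0+1+0+0+0+1+0+1+0+1+0+1+0+0+0+0+0+0+0+0 mod 2 = 0
  s[1] = (0110011001100110011001100110011)·(0011010000001101101111110101010) mod 2 = 0+0+1+0+0+1+0+0+0+0+0+0+0+1+0+0+0+0+1+0+0+1+1+0+0+1+0+0+0+1+0 mod 2 = 0
  s[2] = (0001111000011110000111100001111)·(0011010000001101101111110101010) mod 2 = 0+0+0+1+0+1+0+0+0+0+0+0+1+1+0+0+0+0+0+1+1+1+1+0+0+0+0+1+0+1+0 mod 2 = 0
  s[3] = (0000000111111110000000011111111)·(0011010000001101101111110101010) mod 2 = 0+0+0+0+0+0+0+0+0+0+0+0+1+1+0+0+0+0+0+0+0+0+0+1+0+1+0+1+0+1+0 mod 2 = 0
  s[4] = (0000000000000001111111111111111)·(0011010000001101101111110101010) mod 2 = 0+0+0+0+0+0+0+0+0+0+0+0+0+0+0+1+1+0+1+1+1+1+1+1+0+1+0+1+0+1+0 mod 2 = 1
Syndrome = 00001
Column i of H is the binary representation of i, so the syndrome is the binary index of the flipped bit.
Read s = 00001 with s[0] as LSB: 0·2^0 + 0·2^1 + 0·2^2 + 0·2^3 + 1·2^4 = 16.
Error is at bit position 16.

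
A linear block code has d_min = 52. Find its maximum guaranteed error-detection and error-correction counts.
(a) Detection requires d_min ≥ e+1, so e ≤ d_min − 1 = 51.
(b) Correction requires d_min ≥ 2t+1, so t ≤ ⌊(d_min − 1)/2⌋ = ⌊51/2⌋ = 25.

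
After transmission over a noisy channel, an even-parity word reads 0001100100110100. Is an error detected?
Sum of received bits: 0+0+0+1+1+0+0+1+0+0+1+1+0+1+0+0 = 6; 6 mod 2 = 0. Result is 0 → no error detected.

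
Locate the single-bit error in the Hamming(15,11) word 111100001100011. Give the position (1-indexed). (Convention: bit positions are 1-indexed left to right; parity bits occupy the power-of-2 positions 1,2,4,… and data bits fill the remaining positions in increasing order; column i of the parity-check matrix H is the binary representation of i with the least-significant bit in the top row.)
Syndrome s = H · r^T (mod 2), r = 111100001100011:
  s[0] = (101010101010101)·(111100001100011) mod 2 = 1+0+1+0+0+0+0+0+1+0+0+0+0+0+1 mod 2 = 0
  s[1] = (011001100110011)·(111100001100011) mod 2 = 0+1+1+0+0+0+0+0+0+1+0+0+0+1+1 mod 2 = 1
  s[2] = (000111100001111)·(111100001100011) mod 2 = 0+0+0+1+0+0+0+0+0+0+0+0+0+1+1 mod 2 = 1
  s[3] = (000000011111111)·(111100001100011) mod 2 = 0+0+0+0+0+0+0+0+1+1+0+0+0+1+1 mod 2 = 0
Syndrome = 0110
Column i of H is the binary representation of i, so the syndrome is the binary index of the flipped bit.
Read s = 0110 with s[0] as LSB: 0·2^0 + 1·2^1 + 1·2^2 + 0·2^3 = 6.
Error is at bit position 6.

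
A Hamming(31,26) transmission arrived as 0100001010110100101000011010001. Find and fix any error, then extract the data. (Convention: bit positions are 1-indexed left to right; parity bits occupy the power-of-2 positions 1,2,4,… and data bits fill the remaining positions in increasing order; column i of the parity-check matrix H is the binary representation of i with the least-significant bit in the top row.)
Syndrome s = H · r^T (mod 2), r = 0100001010110100101000011010001:
  s[0] = (1010101010101010101010101010101)·(0100001010110100101000011010001) mod 2 = 0+0+0+0+0+0+1+0+1+0+1+0+0+0+0+0+1+0+1+0+0+0+0+0+1+0+1+0+0+0+1 mod 2 = 0
  s[1] = (0110011001100110011001100110011)·(0100001010110100101000011010001) mod 2 = 0+1+0+0+0+0+1+0+0+0+1+0+0+1+0+0+0+0+1+0+0+0+0+0+0+0+1+0+0+0+1 mod 2 = 1
  s[2] = (0001111000011110000111100001111)·(0100001010110100101000011010001) mod 2 = 0+0+0+0+0+0+1+0+0+0+0+1+0+1+0+0+0+0+0+0+0+0+0+0+0+0+0+0+0+0+1 mod 2 = 0
  s[3] = (0000000111111110000000011111111)·(0100001010110100101000011010001) mod 2 = 0+0+0+0+0+0+0+0+1+0+1+1+0+1+0+0+0+0+0+0+0+0+0+1+1+0+1+0+0+0+1 mod 2 = 0
  s[4] = (0000000000000001111111111111111)·(0100001010110100101000011010001) mod 2 = 0+0+0+0+0+0+0+0+0+0+0+0+0+0+0+0+1+0+1+0+0+0+0+1+1+0+1+0+0+0+1 mod 2 = 0
Syndrome = 01000
Column 2 of H equals this syndrome → error at bit 2 (1-indexed).
Flip bit 2: 0100001010110100101000011010001 → 0000001010110100101000011010001
Extract data bits at positions {3,5,6,7,9,10,11,12,13,14,15,17,18,19,20,21,22,23,24,25,26,27,28,29,30,31}: 00011011010101000011010001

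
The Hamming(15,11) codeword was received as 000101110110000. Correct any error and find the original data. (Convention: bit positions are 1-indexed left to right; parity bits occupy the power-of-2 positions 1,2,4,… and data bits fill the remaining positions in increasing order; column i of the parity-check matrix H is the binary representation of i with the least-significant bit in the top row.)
Syndrome s = H · r^T (mod 2), r = 000101110110000:
  s[0] = (101010101010101)·(000101110110000) mod 2 = 0+0+0+0+0+0+1+0+0+0+1+0+0+0+0 mod 2 = 0
  s[1] = (011001100110011)·(000101110110000) mod 2 = 0+0+0+0+0+1+1+0+0+1+1+0+0+0+0 mod 2 = 0
  s[2] = (000111100001111)·(000101110110000) mod 2 = 0+0+0+1+0+1+1+0+0+0+0+0+0+0+0 mod 2 = 1
  s[3] = (000000011111111)·(000101110110000) mod 2 = 0+0+0+0+0+0+0+1+0+1+1+0+0+0+0 mod 2 = 1
Syndrome = 0011
Column 12 of H equals this syndrome → error at bit 12 (1-indexed).
Flip bit 12: 000101110110000 → 000101110111000
Extract data bits at positions {3,5,6,7,9,10,11,12,13,14,15}: 00110111000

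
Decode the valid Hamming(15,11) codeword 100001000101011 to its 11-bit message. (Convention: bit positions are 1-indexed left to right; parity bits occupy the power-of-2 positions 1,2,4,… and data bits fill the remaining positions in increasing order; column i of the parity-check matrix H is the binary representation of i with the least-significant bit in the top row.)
Parity bits occupy power-of-2 positions; data bits are at positions {3,5,6,7,9,10,11,12,13,14,15} (1-indexed).
Extract: c[3]=0 c[5]=0 c[6]=1 c[7]=0 c[9]=0 c[10]=1 c[11]=0 c[12]=1 c[13]=0 c[14]=1 c[15]=1
Data = 00100101011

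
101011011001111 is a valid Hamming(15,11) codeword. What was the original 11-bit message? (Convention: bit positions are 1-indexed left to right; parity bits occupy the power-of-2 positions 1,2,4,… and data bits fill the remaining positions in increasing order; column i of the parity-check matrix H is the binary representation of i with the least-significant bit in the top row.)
Parity bits occupy power-of-2 positions; data bits are at positions {3,5,6,7,9,10,11,12,13,14,15} (1-indexed).
Extract: c[3]=1 c[5]=1 c[6]=1 c[7]=0 c[9]=1 c[10]=0 c[11]=0 c[12]=1 c[13]=1 c[14]=1 c[15]=1
Data = 11101001111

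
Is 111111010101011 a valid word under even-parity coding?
Sum of all bits: 1+1+1+1+1+1+0+1+0+1+0+1+0+1+1 = 11; 11 mod 2 = 1. Result is 1 → parity error detected.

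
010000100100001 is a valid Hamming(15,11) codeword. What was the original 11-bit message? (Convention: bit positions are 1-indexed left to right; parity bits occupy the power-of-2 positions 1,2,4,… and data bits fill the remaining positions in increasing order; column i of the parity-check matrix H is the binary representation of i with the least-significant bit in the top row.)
Parity bits occupy power-of-2 positions; data bits are at positions {3,5,6,7,9,10,11,12,13,14,15} (1-indexed).
Extract: c[3]=0 c[5]=0 c[6]=0 c[7]=1 c[9]=0 c[10]=1 c[11]=0 c[12]=0 c[13]=0 c[14]=0 c[15]=1
Data = 00010100001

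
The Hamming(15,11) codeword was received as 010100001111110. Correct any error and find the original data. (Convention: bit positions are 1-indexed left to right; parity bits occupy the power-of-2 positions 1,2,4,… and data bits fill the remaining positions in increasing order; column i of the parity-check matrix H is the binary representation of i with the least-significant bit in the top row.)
Syndrome s = H · r^T (mod 2), r = 010100001111110:
  s[0] = (101010101010101)·(010100001111110) mod 2 = 0+0+0+0+0+0+0+0+1+0+1+0+1+0+0 mod 2 = 1
  s[1] = (011001100110011)·(010100001111110) mod 2 = 0+1+0+0+0+0+0+0+0+1+1+0+0+1+0 mod 2 = 0
  s[2] = (000111100001111)·(010100001111110) mod 2 = 0+0+0+1+0+0+0+0+0+0+0+1+1+1+0 mod 2 = 0
  s[3] = (000000011111111)·(010100001111110) mod 2 = 0+0+0+0+0+0+0+0+1+1+1+1+1+1+0 mod 2 = 0
Syndrome = 1000
Column 1 of H equals this syndrome → error at bit 1 (1-indexed).
Flip bit 1: 010100001111110 → 110100001111110
Extract data bits at positions {3,5,6,7,9,10,11,12,13,14,15}: 00001111110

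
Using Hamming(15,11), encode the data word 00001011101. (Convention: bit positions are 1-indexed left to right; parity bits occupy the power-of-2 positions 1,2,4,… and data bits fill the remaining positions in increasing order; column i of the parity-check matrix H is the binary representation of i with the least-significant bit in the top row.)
Codeword c = d · G (mod 2), d = 00001011101:
  c[0] = d·G[:,0] = (00001011101)·(11011010101) mod 2 = 0+0+0+0+1+0+1+0+1+0+1 mod 2 = 0
  c[1] = d·G[:,1] = (00001011101)·(10110110011) mod 2 = 0+0+0+0+0+0+1+0+0+0+1 mod 2 = 0
  c[2] = d·G[:,2] = (00001011101)·(10000000000) mod 2 = 0+0+0+0+0+0+0+0+0+0+0 mod 2 = 0
  c[3] = d·G[:,3] = (00001011101)·(01110001111) mod 2 = 0+0+0+0+0+0+0+1+1+0+1 mod 2 = 1
  c[4] = d·G[:,4] = (00001011101)·(01000000000) mod 2 = 0+0+0+0+0+0+0+0+0+0+0 mod 2 = 0
  c[5] = d·G[:,5] = (00001011101)·(00100000000) mod 2 = 0+0+0+0+0+0+0+0+0+0+0 mod 2 = 0
  c[6] = d·G[:,6] = (00001011101)·(00010000000) mod 2 = 0+0+0+0+0+0+0+0+0+0+0 mod 2 = 0
  c[7] = d·G[:,7] = (00001011101)·(00001111111) mod 2 = 0+0+0+0+1+0+1+1+1+0+1 mod 2 = 1
  c[8] = d·G[:,8] = (00001011101)·(00001000000) mod 2 = 0+0+0+0+1+0+0+0+0+0+0 mod 2 = 1
  c[9] = d·G[:,9] = (00001011101)·(00000100000) mod 2 = 0+0+0+0+0+0+0+0+0+0+0 mod 2 = 0
  c[10] = d·G[:,10] = (00001011101)·(00000010000) mod 2 = 0+0+0+0+0+0+1+0+0+0+0 mod 2 = 1
  c[11] = d·G[:,11] = (00001011101)·(00000001000) mod 2 = 0+0+0+0+0+0+0+1+0+0+0 mod 2 = 1
  c[12] = d·G[:,12] = (00001011101)·(00000000100) mod 2 = 0+0+0+0+0+0+0+0+1+0+0 mod 2 = 1
  c[13] = d·G[:,13] = (00001011101)·(00000000010) mod 2 = 0+0+0+0+0+0+0+0+0+0+0 mod 2 = 0
  c[14] = d·G[:,14] = (00001011101)·(00000000001) mod 2 = 0+0+0+0+0+0+0+0+0+0+1 mod 2 = 1
Codeword = 000100011011101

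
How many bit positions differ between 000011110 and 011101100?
XOR = 011110010, count of 1s = 5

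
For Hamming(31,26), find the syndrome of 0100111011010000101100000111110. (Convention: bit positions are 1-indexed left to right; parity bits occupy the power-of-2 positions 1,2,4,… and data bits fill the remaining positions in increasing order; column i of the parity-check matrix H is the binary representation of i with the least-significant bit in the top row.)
Syndrome s = H · r^T (mod 2), r = 0100111011010000101100000111110:
  s[0] = (1010101010101010101010101010101)·(0100111011010000101100000111110) mod 2 = 0+0+0+0+1+0+1+0+1+0+0+0+0+0+0+0+1+0+1+0+0+0+0+0+0+0+1+0+1+0+0 mod 2 = 1
  s[1] = (0110011001100110011001100110011)·(0100111011010000101100000111110) mod 2 = 0+1+0+0+0+1+1+0+0+1+0+0+0+0+0+0+0+0+1+0+0+0+0+0+0+1+1+0+0+1+0 mod 2 = 0
  s[2] = (0001111000011110000111100001111)·(0100111011010000101100000111110) mod 2 = 0+0+0+0+1+1+1+0+0+0+0+1+0+0+0+0+0+0+0+1+0+0+0+0+0+0+0+1+1+1+0 mod 2 = 0
  s[3] = (0000000111111110000000011111111)·(0100111011010000101100000111110) mod 2 = 0+0+0+0+0+0+0+0+1+1+0+1+0+0+0+0+0+0+0+0+0+0+0+0+0+1+1+1+1+1+0 mod 2 = 0
  s[4] = (0000000000000001111111111111111)·(0100111011010000101100000111110) mod 2 = 0+0+0+0+0+0+0+0+0+0+0+0+0+0+0+0+1+0+1+1+0+0+0+0+0+1+1+1+1+1+0 mod 2 = 0
Syndrome = 10000
Non-zero syndrome: error at position 1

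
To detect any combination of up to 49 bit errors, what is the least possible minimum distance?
Detecting e errors requires d_min ≥ e + 1 = 49 + 1 = 50.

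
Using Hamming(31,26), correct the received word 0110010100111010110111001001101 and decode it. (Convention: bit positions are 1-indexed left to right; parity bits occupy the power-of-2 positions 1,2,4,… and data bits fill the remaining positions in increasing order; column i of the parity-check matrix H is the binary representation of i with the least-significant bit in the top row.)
Syndrome s = H · r^T (mod 2), r = 0110010100111010110111001001101:
  s[0] = (1010101010101010101010101010101)·(0110010100111010110111001001101) mod 2 = 0+0+1+0+0+0+0+0+0+0+1+0+1+0+1+0+1+0+0+0+1+0+0+0+1+0+0+0+1+0+1 mod 2 = 1
  s[1] = (0110011001100110011001100110011)·(0110010100111010110111001001101) mod 2 = 0+1+1+0+0+1+0+0+0+0+1+0+0+0+1+0+0+1+0+0+0+1+0+0+0+0+0+0+0+0+1 mod 2 = 0
  s[2] = (0001111000011110000111100001111)·(0110010100111010110111001001101) mod 2 = 0+0+0+0+0+1+0+0+0+0+0+1+1+0+1+0+0+0+0+1+1+1+0+0+0+0+0+1+1+0+1 mod 2 = 0
  s[3] = (0000000111111110000000011111111)·(0110010100111010110111001001101) mod 2 = 0+0+0+0+0+0+0+1+0+0+1+1+1+0+1+0+0+0+0+0+0+0+0+0+1+0+0+1+1+0+1 mod 2 = 1
  s[4] = (0000000000000001111111111111111)·(0110010100111010110111001001101) mod 2 = 0+0+0+0+0+0+0+0+0+0+0+0+0+0+0+0+1+1+0+1+1+1+0+0+1+0+0+1+1+0+1 mod 2 = 1
Syndrome = 10011
Column 25 of H equals this syndrome → error at bit 25 (1-indexed).
Flip bit 25: 0110010100111010110111001001101 → 0110010100111010110111000001101
Extract data bits at positions {3,5,6,7,9,10,11,12,13,14,15,17,18,19,20,21,22,23,24,25,26,27,28,29,30,31}: 10100011101110111000001101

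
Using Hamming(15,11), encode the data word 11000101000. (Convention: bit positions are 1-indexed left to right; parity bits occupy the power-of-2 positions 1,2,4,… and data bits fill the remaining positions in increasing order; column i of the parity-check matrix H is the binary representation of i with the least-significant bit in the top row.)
Codeword c = d · G (mod 2), d = 11000101000:
  c[0] = d·G[:,0] = (11000101000)·(11011010101) mod 2 = 1+1+0+0+0+0+0+0+0+0+0 mod 2 = 0
  c[1] = d·G[:,1] = (11000101000)·(10110110011) mod 2 = 1+0+0+0+0+1+0+0+0+0+0 mod 2 = 0
  c[2] = d·G[:,2] = (11000101000)·(10000000000) mod 2 = 1+0+0+0+0+0+0+0+0+0+0 mod 2 = 1
  c[3] = d·G[:,3] = (11000101000)·(01110001111) mod 2 = 0+1+0+0+0+0+0+1+0+0+0 mod 2 = 0
  c[4] = d·G[:,4] = (11000101000)·(01000000000) mod 2 = 0+1+0+0+0+0+0+0+0+0+0 mod 2 = 1
  c[5] = d·G[:,5] = (11000101000)·(00100000000) mod 2 = 0+0+0+0+0+0+0+0+0+0+0 mod 2 = 0
  c[6] = d·G[:,6] = (11000101000)·(00010000000) mod 2 = 0+0+0+0+0+0+0+0+0+0+0 mod 2 = 0
  c[7] = d·G[:,7] = (11000101000)·(00001111111) mod 2 = 0+0+0+0+0+1+0+1+0+0+0 mod 2 = 0
  c[8] = d·G[:,8] = (11000101000)·(00001000000) mod 2 = 0+0+0+0+0+0+0+0+0+0+0 mod 2 = 0
  c[9] = d·G[:,9] = (11000101000)·(00000100000) mod 2 = 0+0+0+0+0+1+0+0+0+0+0 mod 2 = 1
  c[10] = d·G[:,10] = (11000101000)·(00000010000) mod 2 = 0+0+0+0+0+0+0+0+0+0+0 mod 2 = 0
  c[11] = d·G[:,11] = (11000101000)·(00000001000) mod 2 = 0+0+0+0+0+0+0+1+0+0+0 mod 2 = 1
  c[12] = d·G[:,12] = (11000101000)·(00000000100) mod 2 = 0+0+0+0+0+0+0+0+0+0+0 mod 2 = 0
  c[13] = d·G[:,13] = (11000101000)·(00000000010) mod 2 = 0+0+0+0+0+0+0+0+0+0+0 mod 2 = 0
  c[14] = d·G[:,14] = (11000101000)·(00000000001) mod 2 = 0+0+0+0+0+0+0+0+0+0+0 mod 2 = 0
Codeword = 001010000101000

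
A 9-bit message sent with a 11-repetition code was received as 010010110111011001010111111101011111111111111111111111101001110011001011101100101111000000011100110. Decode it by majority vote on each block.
Split into 11-bit blocks and majority-vote each:
  block 1 = 01001011011: 6 ones, 5 zeros → 1
  block 2 = 10110010101: 6 ones, 5 zeros → 1
  block 3 = 11111101011: 9 ones, 2 zeros → 1
  block 4 = 11111111111: 11 ones, 0 zeros → 1
  block 5 = 11111111111: 11 ones, 0 zeros → 1
  block 6 = 01001110011: 6 ones, 5 zeros → 1
  block 7 = 00101110110: 6 ones, 5 zeros → 1
  block 8 = 01011110000: 5 ones, 6 zeros → 0
  block 9 = 00011100110: 5 ones, 6 zeros → 0
Decoded = 111111100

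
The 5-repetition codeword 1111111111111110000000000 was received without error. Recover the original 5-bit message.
Split into 5-bit blocks: 11111 11111 11111 00000 00000
Data = 11100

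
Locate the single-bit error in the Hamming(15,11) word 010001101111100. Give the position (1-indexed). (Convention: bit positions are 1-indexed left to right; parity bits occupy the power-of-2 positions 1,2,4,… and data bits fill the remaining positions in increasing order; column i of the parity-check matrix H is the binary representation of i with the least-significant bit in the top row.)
Syndrome s = H · r^T (mod 2), r = 010001101111100:
  s[0] = (101010101010101)·(010001101111100) mod 2 = 0+0+0+0+0+0+1+0+1+0+1+0+1+0+0 mod 2 = 0
  s[1] = (011001100110011)·(010001101111100) mod 2 = 0+1+0+0+0+1+1+0+0+1+1+0+0+0+0 mod 2 = 1
  s[2] = (000111100001111)·(010001101111100) mod 2 = 0+0+0+0+0+1+1+0+0+0+0+1+1+0+0 mod 2 = 0
  s[3] = (000000011111111)·(010001101111100) mod 2 = 0+0+0+0+0+0+0+0+1+1+1+1+1+0+0 mod 2 = 1
Syndrome = 0101
Column i of H is the binary representation of i, so the syndrome is the binary index of the flipped bit.
Read s = 0101 with s[0] as LSB: 0·2^0 + 1·2^1 + 0·2^2 + 1·2^3 = 10.
Error is at bit position 10.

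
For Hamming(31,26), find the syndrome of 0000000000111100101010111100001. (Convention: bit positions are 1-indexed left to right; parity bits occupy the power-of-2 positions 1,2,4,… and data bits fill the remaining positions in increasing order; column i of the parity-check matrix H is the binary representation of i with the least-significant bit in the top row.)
Syndrome s = H · r^T (mod 2), r = 0000000000111100101010111100001:
  s[0] = (1010101010101010101010101010101)·(0000000000111100101010111100001) mod 2 = 0+0+0+0+0+0+0+0+0+0+1+0+1+0+0+0+1+0+1+0+1+0+1+0+1+0+0+0+0+0+1 mod 2 = 0
  s[1] = (0110011001100110011001100110011)·(0000000000111100101010111100001) mod 2 = 0+0+0+0+0+0+0+0+0+0+1+0+0+1+0+0+0+0+1+0+0+0+1+0+0+1+0+0+0+0+1 mod 2 = 0
  s[2] = (0001111000011110000111100001111)·(0000000000111100101010111100001) mod 2 = 0+0+0+0+0+0+0+0+0+0+0+1+1+1+0+0+0+0+0+0+1+0+1+0+0+0+0+0+0+0+1 mod 2 = 0
  s[3] = (0000000111111110000000011111111)·(0000000000111100101010111100001) mod 2 = 0+0+0+0+0+0+0+0+0+0+1+1+1+1+0+0+0+0+0+0+0+0+0+1+1+1+0+0+0+0+1 mod 2 = 0
  s[4] = (0000000000000001111111111111111)·(0000000000111100101010111100001) mod 2 = 0+0+0+0+0+0+0+0+0+0+0+0+0+0+0+0+1+0+1+0+1+0+1+1+1+1+0+0+0+0+1 mod 2 = 0
Syndrome = 00000
s = 0: no error detected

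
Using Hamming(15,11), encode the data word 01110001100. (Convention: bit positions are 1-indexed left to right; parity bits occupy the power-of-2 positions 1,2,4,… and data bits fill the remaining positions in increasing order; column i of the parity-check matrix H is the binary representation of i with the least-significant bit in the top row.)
Codeword c = d · G (mod 2), d = 01110001100:
  c[0] = d·G[:,0] = (01110001100)·(11011010101) mod 2 = 0+1+0+1+0+0+0+0+1+0+0 mod 2 = 1
  c[1] = d·G[:,1] = (01110001100)·(10110110011) mod 2 = 0+0+1+1+0+0+0+0+0+0+0 mod 2 = 0
  c[2] = d·G[:,2] = (01110001100)·(10000000000) mod 2 = 0+0+0+0+0+0+0+0+0+0+0 mod 2 = 0
  c[3] = d·G[:,3] = (01110001100)·(01110001111) mod 2 = 0+1+1+1+0+0+0+1+1+0+0 mod 2 = 1
  c[4] = d·G[:,4] = (01110001100)·(01000000000) mod 2 = 0+1+0+0+0+0+0+0+0+0+0 mod 2 = 1
  c[5] = d·G[:,5] = (01110001100)·(00100000000) mod 2 = 0+0+1+0+0+0+0+0+0+0+0 mod 2 = 1
  c[6] = d·G[:,6] = (01110001100)·(00010000000) mod 2 = 0+0+0+1+0+0+0+0+0+0+0 mod 2 = 1
  c[7] = d·G[:,7] = (01110001100)·(00001111111) mod 2 = 0+0+0+0+0+0+0+1+1+0+0 mod 2 = 0
  c[8] = d·G[:,8] = (01110001100)·(00001000000) mod 2 = 0+0+0+0+0+0+0+0+0+0+0 mod 2 = 0
  c[9] = d·G[:,9] = (01110001100)·(00000100000) mod 2 = 0+0+0+0+0+0+0+0+0+0+0 mod 2 = 0
  c[10] = d·G[:,10] = (01110001100)·(00000010000) mod 2 = 0+0+0+0+0+0+0+0+0+0+0 mod 2 = 0
  c[11] = d·G[:,11] = (01110001100)·(00000001000) mod 2 = 0+0+0+0+0+0+0+1+0+0+0 mod 2 = 1
  c[12] = d·G[:,12] = (01110001100)·(00000000100) mod 2 = 0+0+0+0+0+0+0+0+1+0+0 mod 2 = 1
  c[13] = d·G[:,13] = (01110001100)·(00000000010) mod 2 = 0+0+0+0+0+0+0+0+0+0+0 mod 2 = 0
  c[14] = d·G[:,14] = (01110001100)·(00000000001) mod 2 = 0+0+0+0+0+0+0+0+0+0+0 mod 2 = 0
Codeword = 100111100001100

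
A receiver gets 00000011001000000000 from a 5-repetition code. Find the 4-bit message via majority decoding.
Split into 5-bit blocks and majority-vote each:
  block 1 = 00000: 0 ones, 5 zeros → 0
  block 2 = 01100: 2 ones, 3 zeros → 0
  block 3 = 10000: 1 ones, 4 zeros → 0
  block 4 = 00000: 0 ones, 5 zeros → 0
Decoded = 0000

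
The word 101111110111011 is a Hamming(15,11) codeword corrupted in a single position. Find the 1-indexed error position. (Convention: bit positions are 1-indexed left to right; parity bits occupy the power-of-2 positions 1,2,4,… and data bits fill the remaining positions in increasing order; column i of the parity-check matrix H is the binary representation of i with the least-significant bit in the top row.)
Syndrome s = H · r^T (mod 2), r = 101111110111011:
  s[0] = (101010101010101)·(101111110111011) mod 2 = 1+0+1+0+1+0+1+0+0+0+1+0+0+0+1 mod 2 = 0
  s[1] = (011001100110011)·(101111110111011) mod 2 = 0+0+1+0+0+1+1+0+0+1+1+0+0+1+1 mod 2 = 1
  s[2] = (000111100001111)·(101111110111011) mod 2 = 0+0+0+1+1+1+1+0+0+0+0+1+0+1+1 mod 2 = 1
  s[3] = (000000011111111)·(101111110111011) mod 2 = 0+0+0+0+0+0+0+1+0+1+1+1+0+1+1 mod 2 = 0
Syndrome = 0110
Column i of H is the binary representation of i, so the syndrome is the binary index of the flipped bit.
Read s = 0110 with s[0] as LSB: 0·2^0 + 1·2^1 + 1·2^2 + 0·2^3 = 6.
Error is at bit position 6.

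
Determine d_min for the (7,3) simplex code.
d_min = 4 (every nonzero codeword of the simplex code S_3 has weight 2^(r−1) = 4).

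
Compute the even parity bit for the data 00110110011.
Sum of data bits: 0+0+1+1+0+1+1+0+0+1+1 = 6.
6 mod 2 = 0, so parity bit = 0.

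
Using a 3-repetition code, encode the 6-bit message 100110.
Repeat each bit 3× and concatenate:
1→111  0→000  0→000  1→111  1→111  0→000
Codeword = 111000000111111000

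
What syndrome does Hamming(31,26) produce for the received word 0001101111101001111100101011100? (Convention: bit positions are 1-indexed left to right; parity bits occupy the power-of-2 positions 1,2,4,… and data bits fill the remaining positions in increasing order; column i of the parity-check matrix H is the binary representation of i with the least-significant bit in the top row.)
Syndrome s = H · r^T (mod 2), r = 0001101111101001111100101011100:
  s[0] = (1010101010101010101010101010101)·(0001101111101001111100101011100) mod 2 = 0+0+0+0+1+0+1+0+1+0+1+0+1+0+0+0+1+0+1+0+0+0+1+0+1+0+1+0+1+0+0 mod 2 = 1
  s[1] = (0110011001100110011001100110011)·(0001101111101001111100101011100) mod 2 = 0+0+0+0+0+0+1+0+0+1+1+0+0+0+0+0+0+1+1+0+0+0+1+0+0+0+1+0+0+0+0 mod 2 = 1
  s[2] = (0001111000011110000111100001111)·(0001101111101001111100101011100) mod 2 = 0+0+0+1+1+0+1+0+0+0+0+0+1+0+0+0+0+0+0+1+0+0+1+0+0+0+0+1+1+0+0 mod 2 = 0
  s[3] = (0000000111111110000000011111111)·(0001101111101001111100101011100) mod 2 = 0+0+0+0+0+0+0+1+1+1+1+0+1+0+0+0+0+0+0+0+0+0+0+0+1+0+1+1+1+0+0 mod 2 = 1
  s[4] = (0000000000000001111111111111111)·(0001101111101001111100101011100) mod 2 = 0+0+0+0+0+0+0+0+0+0+0+0+0+0+0+1+1+1+1+1+0+0+1+0+1+0+1+1+1+0+0 mod 2 = 0
Syndrome = 11010
Non-zero syndrome: error at position 11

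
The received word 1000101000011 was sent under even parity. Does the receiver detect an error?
Sum of received bits: 1+0+0+0+1+0+1+0+0+0+0+1+1 = 5; 5 mod 2 = 1. Result is 1 ≠ 0 → error detected.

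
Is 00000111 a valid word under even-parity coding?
Sum of all bits: 0+0+0+0+0+1+1+1 = 3; 3 mod 2 = 1. Result is 1 → parity error detected.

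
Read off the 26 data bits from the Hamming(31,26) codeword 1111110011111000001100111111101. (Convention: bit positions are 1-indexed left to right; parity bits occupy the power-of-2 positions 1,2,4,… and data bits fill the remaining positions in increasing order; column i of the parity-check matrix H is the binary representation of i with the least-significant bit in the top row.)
Parity bits occupy power-of-2 positions; data bits are at positions {3,5,6,7,9,10,11,12,13,14,15,17,18,19,20,21,22,23,24,25,26,27,28,29,30,31} (1-indexed).
Extract: c[3]=1 c[5]=1 c[6]=1 c[7]=0 c[9]=1 c[10]=1 c[11]=1 c[12]=1 c[13]=1 c[14]=0 c[15]=0 c[17]=0 c[18]=0 c[19]=1 c[20]=1 c[21]=0 c[22]=0 c[23]=1 c[24]=1 c[25]=1 c[26]=1 c[27]=1 c[28]=1 c[29]=1 c[30]=0 c[31]=1
Data = 11101111100001100111111101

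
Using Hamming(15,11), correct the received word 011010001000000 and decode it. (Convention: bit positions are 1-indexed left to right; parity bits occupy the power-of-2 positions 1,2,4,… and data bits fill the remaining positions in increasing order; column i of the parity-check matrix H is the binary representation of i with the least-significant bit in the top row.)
Syndrome s = H · r^T (mod 2), r = 011010001000000:
  s[0] = (101010101010101)·(011010001000000) mod 2 = 0+0+1+0+1+0+0+0+1+0+0+0+0+0+0 mod 2 = 1
  s[1] = (011001100110011)·(011010001000000) mod 2 = 0+1+1+0+0+0+0+0+0+0+0+0+0+0+0 mod 2 = 0
  s[2] = (000111100001111)·(011010001000000) mod 2 = 0+0+0+0+1+0+0+0+0+0+0+0+0+0+0 mod 2 = 1
  s[3] = (000000011111111)·(011010001000000) mod 2 = 0+0+0+0+0+0+0+0+1+0+0+0+0+0+0 mod 2 = 1
Syndrome = 1011
Column 13 of H equals this syndrome → error at bit 13 (1-indexed).
Flip bit 13: 011010001000000 → 011010001000100
Extract data bits at positions {3,5,6,7,9,10,11,12,13,14,15}: 11001000100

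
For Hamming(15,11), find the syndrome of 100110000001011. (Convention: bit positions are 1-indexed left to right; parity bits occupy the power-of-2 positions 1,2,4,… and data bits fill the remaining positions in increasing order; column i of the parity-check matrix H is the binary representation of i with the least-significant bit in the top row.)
Syndrome s = H · r^T (mod 2), r = 100110000001011:
  s[0] = (101010101010101)·(100110000001011) mod 2 = 1+0+0+0+1+0+0+0+0+0+0+0+0+0+1 mod 2 = 1
  s[1] = (011001100110011)·(100110000001011) mod 2 = 0+0+0+0+0+0+0+0+0+0+0+0+0+1+1 mod 2 = 0
  s[2] = (000111100001111)·(100110000001011) mod 2 = 0+0+0+1+1+0+0+0+0+0+0+1+0+1+1 mod 2 = 1
  s[3] = (000000011111111)·(100110000001011) mod 2 = 0+0+0+0+0+0+0+0+0+0+0+1+0+1+1 mod 2 = 1
Syndrome = 1011
Non-zero syndrome: error at position 13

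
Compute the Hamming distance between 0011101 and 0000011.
XOR = 0011110, count of 1s = 4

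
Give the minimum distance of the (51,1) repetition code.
d_min = 51 (the only two codewords are 0…0 and 1…1, differing in all 51 positions).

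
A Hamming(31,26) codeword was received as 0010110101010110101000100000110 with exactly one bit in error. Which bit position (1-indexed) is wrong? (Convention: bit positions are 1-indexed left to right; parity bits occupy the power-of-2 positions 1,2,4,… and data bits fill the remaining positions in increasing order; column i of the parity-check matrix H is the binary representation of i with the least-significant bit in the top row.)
Syndrome s = H · r^T (mod 2), r = 0010110101010110101000100000110:
  s[0] = (1010101010101010101010101010101)·(0010110101010110101000100000110) mod 2 = 0+0+1+0+1+0+0+0+0+0+0+0+0+0+1+0+1+0+1+0+0+0+1+0+0+0+0+0+1+0+0 mod 2 = 1
  s[1] = (0110011001100110011001100110011)·(0010110101010110101000100000110) mod 2 = 0+0+1+0+0+1+0+0+0+1+0+0+0+1+1+0+0+0+1+0+0+0+1+0+0+0+0+0+0+1+0 mod 2 = 0
  s[2] = (0001111000011110000111100001111)·(0010110101010110101000100000110) mod 2 = 0+0+0+0+1+1+0+0+0+0+0+1+0+1+1+0+0+0+0+0+0+0+1+0+0+0+0+0+1+1+0 mod 2 = 0
  s[3] = (0000000111111110000000011111111)·(0010110101010110101000100000110) mod 2 = 0+0+0+0+0+0+0+1+0+1+0+1+0+1+1+0+0+0+0+0+0+0+0+0+0+0+0+0+1+1+0 mod 2 = 1
  s[4] = (0000000000000001111111111111111)·(0010110101010110101000100000110) mod 2 = 0+0+0+0+0+0+0+0+0+0+0+0+0+0+0+0+1+0+1+0+0+0+1+0+0+0+0+0+1+1+0 mod 2 = 1
Syndrome = 10011
Column i of H is the binary representation of i, so the syndrome is the binary index of the flipped bit.
Read s = 10011 with s[0] as LSB: 1·2^0 + 0·2^1 + 0·2^2 + 1·2^3 + 1·2^4 = 25.
Error is at bit position 25.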